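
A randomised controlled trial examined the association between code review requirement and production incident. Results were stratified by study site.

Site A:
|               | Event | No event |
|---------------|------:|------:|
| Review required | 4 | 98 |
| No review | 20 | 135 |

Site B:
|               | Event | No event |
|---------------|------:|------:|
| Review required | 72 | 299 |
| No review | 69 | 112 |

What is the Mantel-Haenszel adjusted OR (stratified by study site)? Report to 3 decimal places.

OR_MH = Σ(aᵢdᵢ/nᵢ) / Σ(bᵢcᵢ/nᵢ), where nᵢ is the stratum total.
Stratum 1 (Site A): n = 257; a·d/n = 4·135/257 = 2.1012; b·c/n = 98·20/257 = 7.6265
Stratum 2 (Site B): n = 552; a·d/n = 72·112/552 = 14.6087; b·c/n = 299·69/552 = 37.3750
OR_MH = (2.1012 + 14.6087) / (7.6265 + 37.3750) = 16.7099 / 45.0015 = 0.37132

0.371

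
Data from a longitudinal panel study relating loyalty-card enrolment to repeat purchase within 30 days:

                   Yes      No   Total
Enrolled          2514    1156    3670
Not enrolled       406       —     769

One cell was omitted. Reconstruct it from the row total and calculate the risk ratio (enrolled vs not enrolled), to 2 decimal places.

The missing cell is in the unexposed row: 769 − 406 = 363.
So a = 2514, b = 1156, c = 406, d = 363.
RR = [a/(a+b)] / [c/(c+d)] = (2514/3670) / (406/769) = 0.68501/0.52796 = 1.29748

1.30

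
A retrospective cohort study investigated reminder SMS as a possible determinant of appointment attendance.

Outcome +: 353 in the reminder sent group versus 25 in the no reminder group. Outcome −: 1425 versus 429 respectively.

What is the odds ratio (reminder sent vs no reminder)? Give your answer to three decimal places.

4.251

From the description: a = 353, b = 1425, c = 25, d = 429.
OR = (a·d)/(b·c) = (353 × 429) / (1425 × 25) = 151437 / 35625 = 4.25086
The odds of appointment attendance are about 4.25 times as high in the reminder sent group.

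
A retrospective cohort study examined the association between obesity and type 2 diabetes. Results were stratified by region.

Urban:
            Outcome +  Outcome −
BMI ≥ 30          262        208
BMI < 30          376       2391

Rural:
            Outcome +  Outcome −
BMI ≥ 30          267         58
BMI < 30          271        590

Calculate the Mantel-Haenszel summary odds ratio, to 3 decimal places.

OR_MH = Σ(aᵢdᵢ/nᵢ) / Σ(bᵢcᵢ/nᵢ), where nᵢ is the stratum total.
Stratum 1 (Urban): n = 3237; a·d/n = 262·2391/3237 = 193.5255; b·c/n = 208·376/3237 = 24.1606
Stratum 2 (Rural): n = 1186; a·d/n = 267·590/1186 = 132.8246; b·c/n = 58·271/1186 = 13.2530
OR_MH = (193.5255 + 132.8246) / (24.1606 + 13.2530) = 326.3501 / 37.4136 = 8.72277

8.723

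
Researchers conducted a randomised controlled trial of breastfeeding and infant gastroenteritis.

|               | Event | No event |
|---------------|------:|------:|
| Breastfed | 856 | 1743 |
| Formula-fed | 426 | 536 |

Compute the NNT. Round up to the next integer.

Risk in treated group = 856/2599 = 0.32936; risk in control = 426/962 = 0.44283.
Absolute risk reduction = 0.44283 − 0.32936 = 0.11347
NNT = 1 / ARR = 1 / 0.11347 = 8.813 → round up → 9

9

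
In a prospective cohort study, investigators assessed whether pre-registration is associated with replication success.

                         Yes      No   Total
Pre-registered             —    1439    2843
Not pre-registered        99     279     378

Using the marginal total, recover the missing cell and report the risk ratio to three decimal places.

The missing cell is in the exposed row: 2843 − 1439 = 1404.
So a = 1404, b = 1439, c = 99, d = 279.
RR = [a/(a+b)] / [c/(c+d)] = (1404/2843) / (99/378) = 0.49384/0.26190 = 1.88559

1.886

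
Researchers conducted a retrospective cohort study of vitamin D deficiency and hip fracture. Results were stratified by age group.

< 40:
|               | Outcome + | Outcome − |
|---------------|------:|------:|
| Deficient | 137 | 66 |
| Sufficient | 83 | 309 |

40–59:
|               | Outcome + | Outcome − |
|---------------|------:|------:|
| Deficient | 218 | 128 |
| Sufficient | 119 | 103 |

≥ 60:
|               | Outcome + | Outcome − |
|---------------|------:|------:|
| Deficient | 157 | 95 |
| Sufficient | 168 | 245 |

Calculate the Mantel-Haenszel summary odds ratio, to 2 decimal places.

2.81

OR_MH = Σ(aᵢdᵢ/nᵢ) / Σ(bᵢcᵢ/nᵢ), where nᵢ is the stratum total.
Stratum 1 (< 40): n = 595; a·d/n = 137·309/595 = 71.1479; b·c/n = 66·83/595 = 9.2067
Stratum 2 (40–59): n = 568; a·d/n = 218·103/568 = 39.5317; b·c/n = 128·119/568 = 26.8169
Stratum 3 (≥ 60): n = 665; a·d/n = 157·245/665 = 57.8421; b·c/n = 95·168/665 = 24.0000
OR_MH = (71.1479 + 39.5317 + 57.8421) / (9.2067 + 26.8169 + 24.0000) = 168.5217 / 60.0236 = 2.80759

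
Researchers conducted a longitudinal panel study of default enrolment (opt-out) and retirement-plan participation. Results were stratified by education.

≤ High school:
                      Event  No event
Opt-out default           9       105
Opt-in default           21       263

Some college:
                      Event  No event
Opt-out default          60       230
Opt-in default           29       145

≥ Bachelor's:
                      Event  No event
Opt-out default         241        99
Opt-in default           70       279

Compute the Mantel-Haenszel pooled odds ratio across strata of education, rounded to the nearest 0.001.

OR_MH = Σ(aᵢdᵢ/nᵢ) / Σ(bᵢcᵢ/nᵢ), where nᵢ is the stratum total.
Stratum 1 (≤ High school): n = 398; a·d/n = 9·263/398 = 5.9472; b·c/n = 105·21/398 = 5.5402
Stratum 2 (Some college): n = 464; a·d/n = 60·145/464 = 18.7500; b·c/n = 230·29/464 = 14.3750
Stratum 3 (≥ Bachelor's): n = 689; a·d/n = 241·279/689 = 97.5893; b·c/n = 99·70/689 = 10.0581
OR_MH = (5.9472 + 18.7500 + 97.5893) / (5.5402 + 14.3750 + 10.0581) = 122.2865 / 29.9733 = 4.07985

4.080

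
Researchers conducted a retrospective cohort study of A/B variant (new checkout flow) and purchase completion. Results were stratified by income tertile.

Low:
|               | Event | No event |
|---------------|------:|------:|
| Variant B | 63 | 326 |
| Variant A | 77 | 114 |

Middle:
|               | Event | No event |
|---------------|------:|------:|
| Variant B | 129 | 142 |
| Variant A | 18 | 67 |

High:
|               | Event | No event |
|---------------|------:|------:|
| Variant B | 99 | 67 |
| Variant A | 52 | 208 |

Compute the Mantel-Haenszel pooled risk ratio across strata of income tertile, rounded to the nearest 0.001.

1.308

RR_MH = Σ(aᵢ·n₀ᵢ/nᵢ) / Σ(cᵢ·n₁ᵢ/nᵢ), with n₁ᵢ = aᵢ+bᵢ (exposed), n₀ᵢ = cᵢ+dᵢ (unexposed), nᵢ = n₁ᵢ+n₀ᵢ.
Stratum 1 (Low): n₁ = 389, n₀ = 191, n = 580; a·n₀/n = 63·191/580 = 20.7466; c·n₁/n = 77·389/580 = 51.6431
Stratum 2 (Middle): n₁ = 271, n₀ = 85, n = 356; a·n₀/n = 129·85/356 = 30.8006; c·n₁/n = 18·271/356 = 13.7022
Stratum 3 (High): n₁ = 166, n₀ = 260, n = 426; a·n₀/n = 99·260/426 = 60.4225; c·n₁/n = 52·166/426 = 20.2629
RR_MH = (20.7466 + 30.8006 + 60.4225) / (51.6431 + 13.7022 + 20.2629) = 111.9696 / 85.6083 = 1.30793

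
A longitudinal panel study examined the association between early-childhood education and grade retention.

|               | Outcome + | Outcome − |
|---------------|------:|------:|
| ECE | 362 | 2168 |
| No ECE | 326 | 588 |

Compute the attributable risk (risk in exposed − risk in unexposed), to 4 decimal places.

-0.2136

Cells: a = 362, b = 2168, c = 326, d = 588.
Risk in exposed = 362/2530 = 0.143083; risk in unexposed = 326/914 = 0.356674.
Risk difference = 0.143083 − 0.356674 = -0.213591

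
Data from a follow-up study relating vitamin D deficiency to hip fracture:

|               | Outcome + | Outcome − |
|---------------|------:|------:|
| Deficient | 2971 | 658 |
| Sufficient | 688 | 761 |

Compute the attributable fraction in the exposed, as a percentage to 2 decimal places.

42.00

Cells: a = 2971, b = 658, c = 688, d = 761.
Risk in exposed = 2971/3629 = 0.81868; risk in unexposed = 688/1449 = 0.47481.
RR = 0.81868/0.47481 = 1.72423
AR% = (RR − 1)/RR × 100 = (1.72423 − 1)/1.72423 × 100 = 42.0032%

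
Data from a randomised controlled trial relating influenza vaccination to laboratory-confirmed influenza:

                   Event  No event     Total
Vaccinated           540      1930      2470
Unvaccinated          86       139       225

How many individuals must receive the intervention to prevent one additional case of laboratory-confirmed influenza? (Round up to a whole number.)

7

Risk in treated group = 540/2470 = 0.21862; risk in control = 86/225 = 0.38222.
Absolute risk reduction = 0.38222 − 0.21862 = 0.16360
NNT = 1 / ARR = 1 / 0.16360 = 6.113 → round up → 7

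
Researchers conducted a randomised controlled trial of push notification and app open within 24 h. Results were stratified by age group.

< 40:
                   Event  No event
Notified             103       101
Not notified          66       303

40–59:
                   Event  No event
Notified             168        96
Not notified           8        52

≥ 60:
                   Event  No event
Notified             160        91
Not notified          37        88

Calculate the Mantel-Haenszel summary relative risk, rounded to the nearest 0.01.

RR_MH = Σ(aᵢ·n₀ᵢ/nᵢ) / Σ(cᵢ·n₁ᵢ/nᵢ), with n₁ᵢ = aᵢ+bᵢ (exposed), n₀ᵢ = cᵢ+dᵢ (unexposed), nᵢ = n₁ᵢ+n₀ᵢ.
Stratum 1 (< 40): n₁ = 204, n₀ = 369, n = 573; a·n₀/n = 103·369/573 = 66.3298; c·n₁/n = 66·204/573 = 23.4974
Stratum 2 (40–59): n₁ = 264, n₀ = 60, n = 324; a·n₀/n = 168·60/324 = 31.1111; c·n₁/n = 8·264/324 = 6.5185
Stratum 3 (≥ 60): n₁ = 251, n₀ = 125, n = 376; a·n₀/n = 160·125/376 = 53.1915; c·n₁/n = 37·251/376 = 24.6995
RR_MH = (66.3298 + 31.1111 + 53.1915) / (23.4974 + 6.5185 + 24.6995) = 150.6324 / 54.7154 = 2.75302

2.75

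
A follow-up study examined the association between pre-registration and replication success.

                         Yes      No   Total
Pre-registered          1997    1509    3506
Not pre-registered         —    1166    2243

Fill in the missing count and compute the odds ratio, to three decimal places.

The missing cell is in the unexposed row: 2243 − 1166 = 1077.
So a = 1997, b = 1509, c = 1077, d = 1166.
OR = (a·d)/(b·c) = (1997 × 1166) / (1509 × 1077) = 2328502 / 1625193 = 1.43275

1.433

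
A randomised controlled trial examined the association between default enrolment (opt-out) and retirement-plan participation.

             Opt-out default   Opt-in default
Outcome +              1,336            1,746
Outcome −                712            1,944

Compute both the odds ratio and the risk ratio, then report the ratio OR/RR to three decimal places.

1.515

Reading the table with exposure as columns: a = 1336 (Opt-out default, case), b = 712 (Opt-out default, non-case), c = 1746 (Opt-in default, case), d = 1944.
OR = (1336·1944)/(712·1746) = 2597184/1243152 = 2.08919
Risk in exposed = 1336/2048 = 0.65234; risk in unexposed = 1746/3690 = 0.47317; RR = 1.37866
OR/RR = 2.08919 / 1.37866 = 1.51537
The outcome is not rare, so the OR lies further from 1 than the RR.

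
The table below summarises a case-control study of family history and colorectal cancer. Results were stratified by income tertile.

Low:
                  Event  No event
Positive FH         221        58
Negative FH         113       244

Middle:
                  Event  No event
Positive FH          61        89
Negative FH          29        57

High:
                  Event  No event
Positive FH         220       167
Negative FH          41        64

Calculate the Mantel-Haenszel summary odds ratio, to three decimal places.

OR_MH = Σ(aᵢdᵢ/nᵢ) / Σ(bᵢcᵢ/nᵢ), where nᵢ is the stratum total.
Stratum 1 (Low): n = 636; a·d/n = 221·244/636 = 84.7862; b·c/n = 58·113/636 = 10.3050
Stratum 2 (Middle): n = 236; a·d/n = 61·57/236 = 14.7331; b·c/n = 89·29/236 = 10.9364
Stratum 3 (High): n = 492; a·d/n = 220·64/492 = 28.6179; b·c/n = 167·41/492 = 13.9167
OR_MH = (84.7862 + 14.7331 + 28.6179) / (10.3050 + 10.9364 + 13.9167) = 128.1371 / 35.1581 = 3.64459

3.645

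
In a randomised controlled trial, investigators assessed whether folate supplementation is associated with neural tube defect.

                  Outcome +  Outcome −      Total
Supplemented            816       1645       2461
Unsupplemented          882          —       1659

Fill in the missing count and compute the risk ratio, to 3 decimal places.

The missing cell is in the unexposed row: 1659 − 882 = 777.
So a = 816, b = 1645, c = 882, d = 777.
RR = [a/(a+b)] / [c/(c+d)] = (816/2461) / (882/1659) = 0.33157/0.53165 = 0.62367

0.624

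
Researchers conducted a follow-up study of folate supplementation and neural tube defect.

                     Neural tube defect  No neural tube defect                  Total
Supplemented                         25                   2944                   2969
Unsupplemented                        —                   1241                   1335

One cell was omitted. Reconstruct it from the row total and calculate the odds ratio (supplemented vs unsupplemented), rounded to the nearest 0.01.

0.11

The missing cell is in the unexposed row: 1335 − 1241 = 94.
So a = 25, b = 2944, c = 94, d = 1241.
OR = (a·d)/(b·c) = (25 × 1241) / (2944 × 94) = 31025 / 276736 = 0.11211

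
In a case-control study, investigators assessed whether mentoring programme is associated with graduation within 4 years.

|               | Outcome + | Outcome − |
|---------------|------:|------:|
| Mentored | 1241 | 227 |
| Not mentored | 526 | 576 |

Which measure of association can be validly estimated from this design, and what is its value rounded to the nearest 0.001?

5.987

Cells: a = 1241, b = 227, c = 526, d = 576.
This is a case-control study: participants were sampled on outcome status, so risks in the source population cannot be estimated directly — relative risk is not valid here. The odds ratio is the appropriate measure.
OR = (a·d)/(b·c) = (1241 × 576) / (227 × 526) = 714816 / 119402 = 5.98663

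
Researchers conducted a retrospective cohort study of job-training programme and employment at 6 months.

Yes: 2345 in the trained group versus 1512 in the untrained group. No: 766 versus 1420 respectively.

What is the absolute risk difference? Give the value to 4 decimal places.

From the description: a = 2345, b = 766, c = 1512, d = 1420.
Risk in exposed = 2345/3111 = 0.753777; risk in unexposed = 1512/2932 = 0.515689.
Risk difference = 0.753777 − 0.515689 = 0.238088

0.2381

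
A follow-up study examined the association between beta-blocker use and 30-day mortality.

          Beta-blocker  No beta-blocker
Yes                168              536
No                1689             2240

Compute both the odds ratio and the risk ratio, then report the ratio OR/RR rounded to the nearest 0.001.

Reading the table with exposure as columns: a = 168 (Beta-blocker, case), b = 1689 (Beta-blocker, non-case), c = 536 (No beta-blocker, case), d = 2240.
OR = (168·2240)/(1689·536) = 376320/905304 = 0.41568
Risk in exposed = 168/1857 = 0.09047; risk in unexposed = 536/2776 = 0.19308; RR = 0.46855
OR/RR = 0.41568 / 0.46855 = 0.88718
The outcome is not rare, so the OR lies further from 1 than the RR.

0.887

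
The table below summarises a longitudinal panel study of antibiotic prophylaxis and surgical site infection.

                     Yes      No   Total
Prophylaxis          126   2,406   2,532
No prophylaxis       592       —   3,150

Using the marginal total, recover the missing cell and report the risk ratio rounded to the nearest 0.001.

0.265

The missing cell is in the unexposed row: 3150 − 592 = 2558.
So a = 126, b = 2406, c = 592, d = 2558.
RR = [a/(a+b)] / [c/(c+d)] = (126/2532) / (592/3150) = 0.04976/0.18794 = 0.26479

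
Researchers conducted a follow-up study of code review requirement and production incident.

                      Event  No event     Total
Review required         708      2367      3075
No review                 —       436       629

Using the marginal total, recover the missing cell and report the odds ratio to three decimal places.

The missing cell is in the unexposed row: 629 − 436 = 193.
So a = 708, b = 2367, c = 193, d = 436.
OR = (a·d)/(b·c) = (708 × 436) / (2367 × 193) = 308688 / 456831 = 0.67572

0.676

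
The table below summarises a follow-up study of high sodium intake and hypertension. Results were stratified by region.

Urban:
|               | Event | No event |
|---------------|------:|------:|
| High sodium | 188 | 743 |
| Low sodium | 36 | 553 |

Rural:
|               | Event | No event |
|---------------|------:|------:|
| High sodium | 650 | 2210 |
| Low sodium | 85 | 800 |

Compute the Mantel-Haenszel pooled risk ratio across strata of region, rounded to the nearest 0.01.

2.60

RR_MH = Σ(aᵢ·n₀ᵢ/nᵢ) / Σ(cᵢ·n₁ᵢ/nᵢ), with n₁ᵢ = aᵢ+bᵢ (exposed), n₀ᵢ = cᵢ+dᵢ (unexposed), nᵢ = n₁ᵢ+n₀ᵢ.
Stratum 1 (Urban): n₁ = 931, n₀ = 589, n = 1520; a·n₀/n = 188·589/1520 = 72.8500; c·n₁/n = 36·931/1520 = 22.0500
Stratum 2 (Rural): n₁ = 2860, n₀ = 885, n = 3745; a·n₀/n = 650·885/3745 = 153.6048; c·n₁/n = 85·2860/3745 = 64.9132
RR_MH = (72.8500 + 153.6048) / (22.0500 + 64.9132) = 226.4548 / 86.9632 = 2.60403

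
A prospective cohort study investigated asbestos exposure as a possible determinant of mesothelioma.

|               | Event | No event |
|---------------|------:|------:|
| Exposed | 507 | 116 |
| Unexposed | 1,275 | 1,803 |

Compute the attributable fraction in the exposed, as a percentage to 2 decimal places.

49.10

Cells: a = 507, b = 116, c = 1275, d = 1803.
Risk in exposed = 507/623 = 0.81380; risk in unexposed = 1275/3078 = 0.41423.
RR = 0.81380/0.41423 = 1.96462
AR% = (RR − 1)/RR × 100 = (1.96462 − 1)/1.96462 × 100 = 49.0995%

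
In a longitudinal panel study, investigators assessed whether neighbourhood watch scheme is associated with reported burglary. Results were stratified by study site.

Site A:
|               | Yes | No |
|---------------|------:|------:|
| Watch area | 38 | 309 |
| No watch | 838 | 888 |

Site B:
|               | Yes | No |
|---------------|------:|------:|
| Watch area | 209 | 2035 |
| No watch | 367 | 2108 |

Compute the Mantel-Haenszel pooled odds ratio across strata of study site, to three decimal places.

OR_MH = Σ(aᵢdᵢ/nᵢ) / Σ(bᵢcᵢ/nᵢ), where nᵢ is the stratum total.
Stratum 1 (Site A): n = 2073; a·d/n = 38·888/2073 = 16.2779; b·c/n = 309·838/2073 = 124.9117
Stratum 2 (Site B): n = 4719; a·d/n = 209·2108/4719 = 93.3613; b·c/n = 2035·367/4719 = 158.2634
OR_MH = (16.2779 + 93.3613) / (124.9117 + 158.2634) = 109.6392 / 283.1751 = 0.38718

0.387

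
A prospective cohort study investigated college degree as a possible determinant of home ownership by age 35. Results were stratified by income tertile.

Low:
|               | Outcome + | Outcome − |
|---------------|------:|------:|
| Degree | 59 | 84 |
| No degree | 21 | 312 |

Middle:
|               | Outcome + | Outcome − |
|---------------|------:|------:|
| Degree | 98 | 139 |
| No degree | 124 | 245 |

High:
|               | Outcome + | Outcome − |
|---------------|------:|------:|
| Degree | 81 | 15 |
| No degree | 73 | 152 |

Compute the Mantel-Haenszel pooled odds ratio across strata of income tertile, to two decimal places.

OR_MH = Σ(aᵢdᵢ/nᵢ) / Σ(bᵢcᵢ/nᵢ), where nᵢ is the stratum total.
Stratum 1 (Low): n = 476; a·d/n = 59·312/476 = 38.6723; b·c/n = 84·21/476 = 3.7059
Stratum 2 (Middle): n = 606; a·d/n = 98·245/606 = 39.6205; b·c/n = 139·124/606 = 28.4422
Stratum 3 (High): n = 321; a·d/n = 81·152/321 = 38.3551; b·c/n = 15·73/321 = 3.4112
OR_MH = (38.6723 + 39.6205 + 38.3551) / (3.7059 + 28.4422 + 3.4112) = 116.6479 / 35.5593 = 3.28037

3.28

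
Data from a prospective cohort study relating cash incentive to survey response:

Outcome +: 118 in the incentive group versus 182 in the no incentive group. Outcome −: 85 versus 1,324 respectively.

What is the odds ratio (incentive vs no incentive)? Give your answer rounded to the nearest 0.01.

10.10

From the description: a = 118, b = 85, c = 182, d = 1324.
OR = (a·d)/(b·c) = (118 × 1324) / (85 × 182) = 156232 / 15470 = 10.09903
The odds of survey response are about 10.10 times as high in the incentive group.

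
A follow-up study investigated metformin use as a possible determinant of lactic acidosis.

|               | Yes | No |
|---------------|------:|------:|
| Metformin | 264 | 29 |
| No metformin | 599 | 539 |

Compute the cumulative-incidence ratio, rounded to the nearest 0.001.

Cells: a = 264, b = 29, c = 599, d = 539.
Risk in exposed = 264/293 = 0.90102; risk in unexposed = 599/1138 = 0.52636.
RR = 0.90102 / 0.52636 = 1.71179
The risk among the exposed is 1.71 times that among the unexposed.

1.712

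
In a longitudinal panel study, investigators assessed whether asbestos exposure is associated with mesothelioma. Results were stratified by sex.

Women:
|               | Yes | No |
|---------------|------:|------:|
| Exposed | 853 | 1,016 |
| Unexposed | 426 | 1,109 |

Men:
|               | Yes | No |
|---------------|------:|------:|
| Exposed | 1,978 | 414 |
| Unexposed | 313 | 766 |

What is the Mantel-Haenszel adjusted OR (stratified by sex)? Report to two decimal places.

4.34

OR_MH = Σ(aᵢdᵢ/nᵢ) / Σ(bᵢcᵢ/nᵢ), where nᵢ is the stratum total.
Stratum 1 (Women): n = 3404; a·d/n = 853·1109/3404 = 277.9016; b·c/n = 1016·426/3404 = 127.1492
Stratum 2 (Men): n = 3471; a·d/n = 1978·766/3471 = 436.5163; b·c/n = 414·313/3471 = 37.3328
OR_MH = (277.9016 + 436.5163) / (127.1492 + 37.3328) = 714.4179 / 164.4820 = 4.34344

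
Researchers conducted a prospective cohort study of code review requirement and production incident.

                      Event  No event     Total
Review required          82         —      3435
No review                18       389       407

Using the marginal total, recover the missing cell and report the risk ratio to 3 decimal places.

The missing cell is in the exposed row: 3435 − 82 = 3353.
So a = 82, b = 3353, c = 18, d = 389.
RR = [a/(a+b)] / [c/(c+d)] = (82/3435) / (18/407) = 0.02387/0.04423 = 0.53977

0.540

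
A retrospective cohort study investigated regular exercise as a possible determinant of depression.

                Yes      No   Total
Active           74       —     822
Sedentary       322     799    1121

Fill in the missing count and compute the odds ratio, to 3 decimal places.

The missing cell is in the exposed row: 822 − 74 = 748.
So a = 74, b = 748, c = 322, d = 799.
OR = (a·d)/(b·c) = (74 × 799) / (748 × 322) = 59126 / 240856 = 0.24548

0.245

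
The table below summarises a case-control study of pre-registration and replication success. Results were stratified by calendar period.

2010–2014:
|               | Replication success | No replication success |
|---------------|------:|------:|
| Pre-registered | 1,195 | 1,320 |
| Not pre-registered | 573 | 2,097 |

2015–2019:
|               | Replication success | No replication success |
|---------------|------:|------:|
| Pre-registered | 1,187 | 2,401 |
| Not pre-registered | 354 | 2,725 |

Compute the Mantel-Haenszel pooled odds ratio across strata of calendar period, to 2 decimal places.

3.54

OR_MH = Σ(aᵢdᵢ/nᵢ) / Σ(bᵢcᵢ/nᵢ), where nᵢ is the stratum total.
Stratum 1 (2010–2014): n = 5185; a·d/n = 1195·2097/5185 = 483.3009; b·c/n = 1320·573/5185 = 145.8746
Stratum 2 (2015–2019): n = 6667; a·d/n = 1187·2725/6667 = 485.1620; b·c/n = 2401·354/6667 = 127.4867
OR_MH = (483.3009 + 485.1620) / (145.8746 + 127.4867) = 968.4629 / 273.3614 = 3.54279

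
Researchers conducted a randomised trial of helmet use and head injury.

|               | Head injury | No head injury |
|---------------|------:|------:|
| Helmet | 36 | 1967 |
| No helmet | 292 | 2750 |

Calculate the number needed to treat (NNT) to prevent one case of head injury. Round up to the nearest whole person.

13

Risk in treated group = 36/2003 = 0.01797; risk in control = 292/3042 = 0.09599.
Absolute risk reduction = 0.09599 − 0.01797 = 0.07802
NNT = 1 / ARR = 1 / 0.07802 = 12.818 → round up → 13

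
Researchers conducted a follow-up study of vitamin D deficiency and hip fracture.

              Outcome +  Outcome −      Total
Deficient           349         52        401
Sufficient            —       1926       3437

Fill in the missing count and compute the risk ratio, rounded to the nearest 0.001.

1.980

The missing cell is in the unexposed row: 3437 − 1926 = 1511.
So a = 349, b = 52, c = 1511, d = 1926.
RR = [a/(a+b)] / [c/(c+d)] = (349/401) / (1511/3437) = 0.87032/0.43963 = 1.97969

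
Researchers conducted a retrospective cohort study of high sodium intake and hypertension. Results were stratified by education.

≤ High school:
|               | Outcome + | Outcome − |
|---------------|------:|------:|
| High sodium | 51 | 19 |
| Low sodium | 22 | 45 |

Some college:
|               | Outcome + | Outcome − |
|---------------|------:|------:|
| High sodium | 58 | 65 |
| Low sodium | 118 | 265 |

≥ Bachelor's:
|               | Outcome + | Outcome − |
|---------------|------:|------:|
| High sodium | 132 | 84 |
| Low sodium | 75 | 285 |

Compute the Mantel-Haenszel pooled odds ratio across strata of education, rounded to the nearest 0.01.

3.86

OR_MH = Σ(aᵢdᵢ/nᵢ) / Σ(bᵢcᵢ/nᵢ), where nᵢ is the stratum total.
Stratum 1 (≤ High school): n = 137; a·d/n = 51·45/137 = 16.7518; b·c/n = 19·22/137 = 3.0511
Stratum 2 (Some college): n = 506; a·d/n = 58·265/506 = 30.3755; b·c/n = 65·118/506 = 15.1581
Stratum 3 (≥ Bachelor's): n = 576; a·d/n = 132·285/576 = 65.3125; b·c/n = 84·75/576 = 10.9375
OR_MH = (16.7518 + 30.3755 + 65.3125) / (3.0511 + 15.1581 + 10.9375) = 112.4398 / 29.1467 = 3.85772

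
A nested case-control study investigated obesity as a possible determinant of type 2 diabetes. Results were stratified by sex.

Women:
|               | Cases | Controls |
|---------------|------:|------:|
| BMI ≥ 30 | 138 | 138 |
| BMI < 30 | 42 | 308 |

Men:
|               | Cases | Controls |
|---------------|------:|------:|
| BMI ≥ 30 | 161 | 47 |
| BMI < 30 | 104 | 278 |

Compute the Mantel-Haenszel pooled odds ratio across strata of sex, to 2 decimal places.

OR_MH = Σ(aᵢdᵢ/nᵢ) / Σ(bᵢcᵢ/nᵢ), where nᵢ is the stratum total.
Stratum 1 (Women): n = 626; a·d/n = 138·308/626 = 67.8978; b·c/n = 138·42/626 = 9.2588
Stratum 2 (Men): n = 590; a·d/n = 161·278/590 = 75.8610; b·c/n = 47·104/590 = 8.2847
OR_MH = (67.8978 + 75.8610) / (9.2588 + 8.2847) = 143.7588 / 17.5435 = 8.19440

8.19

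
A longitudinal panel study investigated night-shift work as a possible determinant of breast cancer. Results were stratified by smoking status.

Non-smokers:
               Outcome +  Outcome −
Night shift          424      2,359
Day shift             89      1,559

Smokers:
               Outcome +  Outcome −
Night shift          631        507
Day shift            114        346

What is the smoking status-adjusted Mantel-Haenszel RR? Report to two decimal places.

2.48

RR_MH = Σ(aᵢ·n₀ᵢ/nᵢ) / Σ(cᵢ·n₁ᵢ/nᵢ), with n₁ᵢ = aᵢ+bᵢ (exposed), n₀ᵢ = cᵢ+dᵢ (unexposed), nᵢ = n₁ᵢ+n₀ᵢ.
Stratum 1 (Non-smokers): n₁ = 2783, n₀ = 1648, n = 4431; a·n₀/n = 424·1648/4431 = 157.6962; c·n₁/n = 89·2783/4431 = 55.8987
Stratum 2 (Smokers): n₁ = 1138, n₀ = 460, n = 1598; a·n₀/n = 631·460/1598 = 181.6395; c·n₁/n = 114·1138/1598 = 81.1840
RR_MH = (157.6962 + 181.6395) / (55.8987 + 81.1840) = 339.3358 / 137.0826 = 2.47541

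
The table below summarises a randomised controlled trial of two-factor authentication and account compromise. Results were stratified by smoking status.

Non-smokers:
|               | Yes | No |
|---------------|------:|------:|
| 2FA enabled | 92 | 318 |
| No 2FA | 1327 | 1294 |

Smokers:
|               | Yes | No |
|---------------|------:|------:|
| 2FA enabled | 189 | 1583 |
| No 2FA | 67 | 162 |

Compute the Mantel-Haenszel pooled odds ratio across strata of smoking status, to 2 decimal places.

0.28

OR_MH = Σ(aᵢdᵢ/nᵢ) / Σ(bᵢcᵢ/nᵢ), where nᵢ is the stratum total.
Stratum 1 (Non-smokers): n = 3031; a·d/n = 92·1294/3031 = 39.2768; b·c/n = 318·1327/3031 = 139.2234
Stratum 2 (Smokers): n = 2001; a·d/n = 189·162/2001 = 15.3013; b·c/n = 1583·67/2001 = 53.0040
OR_MH = (39.2768 + 15.3013) / (139.2234 + 53.0040) = 54.5782 / 192.2274 = 0.28393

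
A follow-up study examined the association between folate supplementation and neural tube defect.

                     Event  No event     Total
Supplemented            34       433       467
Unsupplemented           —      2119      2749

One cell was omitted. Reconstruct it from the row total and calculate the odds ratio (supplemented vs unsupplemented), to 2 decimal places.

The missing cell is in the unexposed row: 2749 − 2119 = 630.
So a = 34, b = 433, c = 630, d = 2119.
OR = (a·d)/(b·c) = (34 × 2119) / (433 × 630) = 72046 / 272790 = 0.26411

0.26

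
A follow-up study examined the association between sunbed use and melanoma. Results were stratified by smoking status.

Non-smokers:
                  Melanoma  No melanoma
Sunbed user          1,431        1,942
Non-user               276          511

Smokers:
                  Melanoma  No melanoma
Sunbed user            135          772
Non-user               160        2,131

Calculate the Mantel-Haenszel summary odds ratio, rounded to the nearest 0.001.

1.587

OR_MH = Σ(aᵢdᵢ/nᵢ) / Σ(bᵢcᵢ/nᵢ), where nᵢ is the stratum total.
Stratum 1 (Non-smokers): n = 4160; a·d/n = 1431·511/4160 = 175.7791; b·c/n = 1942·276/4160 = 128.8442
Stratum 2 (Smokers): n = 3198; a·d/n = 135·2131/3198 = 89.9578; b·c/n = 772·160/3198 = 38.6241
OR_MH = (175.7791 + 89.9578) / (128.8442 + 38.6241) = 265.7369 / 167.4684 = 1.58679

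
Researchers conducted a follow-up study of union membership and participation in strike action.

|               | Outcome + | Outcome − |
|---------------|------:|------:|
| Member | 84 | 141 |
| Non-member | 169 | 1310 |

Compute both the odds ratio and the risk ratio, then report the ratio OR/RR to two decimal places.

Cells: a = 84, b = 141, c = 169, d = 1310.
OR = (84·1310)/(141·169) = 110040/23829 = 4.61790
Risk in exposed = 84/225 = 0.37333; risk in unexposed = 169/1479 = 0.11427; RR = 3.26722
OR/RR = 4.61790 / 3.26722 = 1.41340
The outcome is not rare, so the OR lies further from 1 than the RR.

1.41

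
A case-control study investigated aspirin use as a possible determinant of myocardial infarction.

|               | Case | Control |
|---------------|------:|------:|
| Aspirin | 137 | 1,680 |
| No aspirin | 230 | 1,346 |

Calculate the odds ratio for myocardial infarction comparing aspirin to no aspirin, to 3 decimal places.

0.477

Cells: a = 137, b = 1680, c = 230, d = 1346.
OR = (a·d)/(b·c) = (137 × 1346) / (1680 × 230) = 184402 / 386400 = 0.47723
Exposure is associated with lower odds of myocardial infarction (OR = 0.48 < 1).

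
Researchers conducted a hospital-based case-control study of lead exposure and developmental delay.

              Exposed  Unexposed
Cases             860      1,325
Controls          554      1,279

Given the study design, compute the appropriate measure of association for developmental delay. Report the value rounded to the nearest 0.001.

1.498

Reading the table with exposure as columns: a = 860 (Exposed, case), b = 554 (Exposed, non-case), c = 1325 (Unexposed, case), d = 1279.
This is a hospital-based case-control study: participants were sampled on outcome status, so risks in the source population cannot be estimated directly — relative risk is not valid here. The odds ratio is the appropriate measure.
OR = (a·d)/(b·c) = (860 × 1279) / (554 × 1325) = 1099940 / 734050 = 1.49845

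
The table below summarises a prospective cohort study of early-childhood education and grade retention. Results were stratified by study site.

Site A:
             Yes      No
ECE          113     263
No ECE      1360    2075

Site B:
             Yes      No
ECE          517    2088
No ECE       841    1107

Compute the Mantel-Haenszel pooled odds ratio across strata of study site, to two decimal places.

OR_MH = Σ(aᵢdᵢ/nᵢ) / Σ(bᵢcᵢ/nᵢ), where nᵢ is the stratum total.
Stratum 1 (Site A): n = 3811; a·d/n = 113·2075/3811 = 61.5258; b·c/n = 263·1360/3811 = 93.8546
Stratum 2 (Site B): n = 4553; a·d/n = 517·1107/4553 = 125.7015; b·c/n = 2088·841/4553 = 385.6815
OR_MH = (61.5258 + 125.7015) / (93.8546 + 385.6815) = 187.2274 / 479.5362 = 0.39043

0.39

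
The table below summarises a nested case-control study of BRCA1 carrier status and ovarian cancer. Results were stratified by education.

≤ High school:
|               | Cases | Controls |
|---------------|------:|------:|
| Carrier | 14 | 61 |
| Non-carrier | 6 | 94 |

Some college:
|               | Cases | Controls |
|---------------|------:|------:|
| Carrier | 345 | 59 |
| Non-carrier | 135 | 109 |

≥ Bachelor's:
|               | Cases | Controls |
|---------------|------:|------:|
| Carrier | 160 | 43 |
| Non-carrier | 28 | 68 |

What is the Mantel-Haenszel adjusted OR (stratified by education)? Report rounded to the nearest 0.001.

OR_MH = Σ(aᵢdᵢ/nᵢ) / Σ(bᵢcᵢ/nᵢ), where nᵢ is the stratum total.
Stratum 1 (≤ High school): n = 175; a·d/n = 14·94/175 = 7.5200; b·c/n = 61·6/175 = 2.0914
Stratum 2 (Some college): n = 648; a·d/n = 345·109/648 = 58.0324; b·c/n = 59·135/648 = 12.2917
Stratum 3 (≥ Bachelor's): n = 299; a·d/n = 160·68/299 = 36.3880; b·c/n = 43·28/299 = 4.0268
OR_MH = (7.5200 + 58.0324 + 36.3880) / (2.0914 + 12.2917 + 4.0268) = 101.9404 / 18.4099 = 5.53727

5.537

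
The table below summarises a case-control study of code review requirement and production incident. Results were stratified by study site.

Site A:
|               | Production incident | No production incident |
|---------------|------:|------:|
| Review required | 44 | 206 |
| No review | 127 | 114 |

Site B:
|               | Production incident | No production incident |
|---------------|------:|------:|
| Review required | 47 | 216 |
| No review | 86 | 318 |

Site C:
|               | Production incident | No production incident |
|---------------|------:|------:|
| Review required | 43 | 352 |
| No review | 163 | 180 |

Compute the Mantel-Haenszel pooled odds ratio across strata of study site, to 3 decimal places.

OR_MH = Σ(aᵢdᵢ/nᵢ) / Σ(bᵢcᵢ/nᵢ), where nᵢ is the stratum total.
Stratum 1 (Site A): n = 491; a·d/n = 44·114/491 = 10.2159; b·c/n = 206·127/491 = 53.2831
Stratum 2 (Site B): n = 667; a·d/n = 47·318/667 = 22.4078; b·c/n = 216·86/667 = 27.8501
Stratum 3 (Site C): n = 738; a·d/n = 43·180/738 = 10.4878; b·c/n = 352·163/738 = 77.7453
OR_MH = (10.2159 + 22.4078 + 10.4878) / (53.2831 + 27.8501 + 77.7453) = 43.1115 / 158.8784 = 0.27135

0.271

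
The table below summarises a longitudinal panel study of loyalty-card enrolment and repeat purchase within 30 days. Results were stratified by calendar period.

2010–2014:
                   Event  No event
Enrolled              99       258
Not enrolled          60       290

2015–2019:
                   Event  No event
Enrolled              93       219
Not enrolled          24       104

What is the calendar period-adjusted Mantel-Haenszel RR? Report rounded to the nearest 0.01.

RR_MH = Σ(aᵢ·n₀ᵢ/nᵢ) / Σ(cᵢ·n₁ᵢ/nᵢ), with n₁ᵢ = aᵢ+bᵢ (exposed), n₀ᵢ = cᵢ+dᵢ (unexposed), nᵢ = n₁ᵢ+n₀ᵢ.
Stratum 1 (2010–2014): n₁ = 357, n₀ = 350, n = 707; a·n₀/n = 99·350/707 = 49.0099; c·n₁/n = 60·357/707 = 30.2970
Stratum 2 (2015–2019): n₁ = 312, n₀ = 128, n = 440; a·n₀/n = 93·128/440 = 27.0545; c·n₁/n = 24·312/440 = 17.0182
RR_MH = (49.0099 + 27.0545) / (30.2970 + 17.0182) = 76.0644 / 47.3152 = 1.60761

1.61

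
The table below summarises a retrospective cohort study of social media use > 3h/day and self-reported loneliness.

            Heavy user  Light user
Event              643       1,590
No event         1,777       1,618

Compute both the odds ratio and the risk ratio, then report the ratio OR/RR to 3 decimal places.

Reading the table with exposure as columns: a = 643 (Heavy user, case), b = 1777 (Heavy user, non-case), c = 1590 (Light user, case), d = 1618.
OR = (643·1618)/(1777·1590) = 1040374/2825430 = 0.36822
Risk in exposed = 643/2420 = 0.26570; risk in unexposed = 1590/3208 = 0.49564; RR = 0.53608
OR/RR = 0.36822 / 0.53608 = 0.68687
The outcome is not rare, so the OR lies further from 1 than the RR.

0.687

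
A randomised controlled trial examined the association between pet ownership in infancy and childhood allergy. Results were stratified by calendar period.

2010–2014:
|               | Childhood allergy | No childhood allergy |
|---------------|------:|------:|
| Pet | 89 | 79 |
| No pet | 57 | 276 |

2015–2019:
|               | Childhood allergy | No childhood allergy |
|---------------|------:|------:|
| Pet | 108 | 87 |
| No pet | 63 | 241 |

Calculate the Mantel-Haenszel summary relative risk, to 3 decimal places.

2.857

RR_MH = Σ(aᵢ·n₀ᵢ/nᵢ) / Σ(cᵢ·n₁ᵢ/nᵢ), with n₁ᵢ = aᵢ+bᵢ (exposed), n₀ᵢ = cᵢ+dᵢ (unexposed), nᵢ = n₁ᵢ+n₀ᵢ.
Stratum 1 (2010–2014): n₁ = 168, n₀ = 333, n = 501; a·n₀/n = 89·333/501 = 59.1557; c·n₁/n = 57·168/501 = 19.1138
Stratum 2 (2015–2019): n₁ = 195, n₀ = 304, n = 499; a·n₀/n = 108·304/499 = 65.7956; c·n₁/n = 63·195/499 = 24.6192
RR_MH = (59.1557 + 65.7956) / (19.1138 + 24.6192) = 124.9513 / 43.7330 = 2.85714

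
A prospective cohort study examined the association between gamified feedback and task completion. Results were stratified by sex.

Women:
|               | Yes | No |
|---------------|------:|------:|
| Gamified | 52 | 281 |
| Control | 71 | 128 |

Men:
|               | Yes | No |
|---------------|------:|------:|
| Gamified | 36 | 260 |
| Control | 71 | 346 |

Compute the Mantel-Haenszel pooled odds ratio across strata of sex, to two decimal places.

OR_MH = Σ(aᵢdᵢ/nᵢ) / Σ(bᵢcᵢ/nᵢ), where nᵢ is the stratum total.
Stratum 1 (Women): n = 532; a·d/n = 52·128/532 = 12.5113; b·c/n = 281·71/532 = 37.5019
Stratum 2 (Men): n = 713; a·d/n = 36·346/713 = 17.4698; b·c/n = 260·71/713 = 25.8906
OR_MH = (12.5113 + 17.4698) / (37.5019 + 25.8906) = 29.9811 / 63.3925 = 0.47294

0.47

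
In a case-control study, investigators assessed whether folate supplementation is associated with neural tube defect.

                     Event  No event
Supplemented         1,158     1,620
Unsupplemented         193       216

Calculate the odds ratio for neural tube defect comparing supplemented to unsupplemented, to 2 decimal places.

Cells: a = 1158, b = 1620, c = 193, d = 216.
OR = (a·d)/(b·c) = (1158 × 216) / (1620 × 193) = 250128 / 312660 = 0.80000
Exposure is associated with lower odds of neural tube defect (OR = 0.80 < 1).

0.80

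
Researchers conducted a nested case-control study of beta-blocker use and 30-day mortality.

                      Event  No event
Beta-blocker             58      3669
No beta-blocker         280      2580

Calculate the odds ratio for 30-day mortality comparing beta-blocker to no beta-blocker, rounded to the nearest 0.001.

0.146

Cells: a = 58, b = 3669, c = 280, d = 2580.
OR = (a·d)/(b·c) = (58 × 2580) / (3669 × 280) = 149640 / 1027320 = 0.14566
Exposure is associated with lower odds of 30-day mortality (OR = 0.15 < 1).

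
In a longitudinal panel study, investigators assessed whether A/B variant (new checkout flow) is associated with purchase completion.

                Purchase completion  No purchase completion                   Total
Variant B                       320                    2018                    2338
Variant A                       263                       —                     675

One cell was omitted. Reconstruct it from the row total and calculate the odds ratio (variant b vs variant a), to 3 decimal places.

The missing cell is in the unexposed row: 675 − 263 = 412.
So a = 320, b = 2018, c = 263, d = 412.
OR = (a·d)/(b·c) = (320 × 412) / (2018 × 263) = 131840 / 530734 = 0.24841

0.248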